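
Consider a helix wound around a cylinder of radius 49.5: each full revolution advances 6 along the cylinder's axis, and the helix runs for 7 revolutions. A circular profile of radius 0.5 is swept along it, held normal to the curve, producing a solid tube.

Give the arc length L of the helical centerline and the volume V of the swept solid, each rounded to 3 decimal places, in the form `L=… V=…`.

L=2177.529 V=1710.227

2πR = 2π·49.5 = 311.017673
per-turn = √(311.017673² + 6²) = √(96731.9927 + 36) = √96767.9927 = 311.075542
L = 7 × 311.075542 = 2177.528793
V = π·0.5² × L = 0.785398 × 2177.528793 = 1710.227115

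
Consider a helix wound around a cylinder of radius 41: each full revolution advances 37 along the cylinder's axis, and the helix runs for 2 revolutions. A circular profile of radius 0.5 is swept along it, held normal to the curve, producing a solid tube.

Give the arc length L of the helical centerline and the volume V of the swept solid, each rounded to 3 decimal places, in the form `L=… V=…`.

L=520.508 V=408.806

2πR = 2π·41 = 257.610598
per-turn = √(257.610598² + 37²) = √(66363.2200 + 1369) = √67732.2200 = 260.254145
L = 2 × 260.254145 = 520.508290
V = π·0.5² × L = 0.785398 × 520.508290 = 408.806255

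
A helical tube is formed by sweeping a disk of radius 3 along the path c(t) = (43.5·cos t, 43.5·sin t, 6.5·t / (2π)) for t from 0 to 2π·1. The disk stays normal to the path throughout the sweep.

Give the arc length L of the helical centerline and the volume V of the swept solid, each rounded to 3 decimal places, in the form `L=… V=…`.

2πR = 2π·43.5 = 273.318561
per-turn = √(273.318561² + 6.5²) = √(74703.0357 + 42.25) = √74745.2857 = 273.395841
L = 1 × 273.395841 = 273.395841
V = π·3² × L = 28.274334 × 273.395841 = 7730.085282

L=273.396 V=7730.085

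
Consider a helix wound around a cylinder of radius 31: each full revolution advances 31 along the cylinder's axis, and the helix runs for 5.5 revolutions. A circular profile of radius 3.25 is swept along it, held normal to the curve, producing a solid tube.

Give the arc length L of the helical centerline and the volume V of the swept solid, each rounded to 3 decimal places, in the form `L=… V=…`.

L=1084.766 V=35995.876

2πR = 2π·31 = 194.778745
per-turn = √(194.778745² + 31²) = √(37938.7593 + 961) = √38899.7593 = 197.230219
L = 5.5 × 197.230219 = 1084.766205
V = π·3.25² × L = 33.183072 × 1084.766205 = 35995.875519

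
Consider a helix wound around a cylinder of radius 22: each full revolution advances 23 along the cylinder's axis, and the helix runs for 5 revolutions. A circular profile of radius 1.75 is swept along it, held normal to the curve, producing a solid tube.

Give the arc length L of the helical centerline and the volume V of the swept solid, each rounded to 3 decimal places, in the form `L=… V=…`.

2πR = 2π·22 = 138.230077
per-turn = √(138.230077² + 23²) = √(19107.5541 + 529) = √19636.5541 = 140.130490
L = 5 × 140.130490 = 700.652448
V = π·1.75² × L = 9.621128 × 700.652448 = 6741.066537

L=700.652 V=6741.067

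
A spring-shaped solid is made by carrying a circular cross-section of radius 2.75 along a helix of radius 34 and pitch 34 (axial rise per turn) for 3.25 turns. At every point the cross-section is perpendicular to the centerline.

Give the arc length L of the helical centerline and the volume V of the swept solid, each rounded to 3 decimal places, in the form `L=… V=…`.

L=703.030 V=16702.801

2πR = 2π·34 = 213.628300
per-turn = √(213.628300² + 34²) = √(45637.0508 + 1156) = √46793.0508 = 216.317014
L = 3.25 × 216.317014 = 703.030297
V = π·2.75² × L = 23.758294 × 703.030297 = 16702.800799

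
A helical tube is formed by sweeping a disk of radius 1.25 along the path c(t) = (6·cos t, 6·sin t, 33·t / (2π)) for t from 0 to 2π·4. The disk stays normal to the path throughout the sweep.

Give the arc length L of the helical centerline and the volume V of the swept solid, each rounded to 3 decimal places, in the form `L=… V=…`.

2πR = 2π·6 = 37.699112
per-turn = √(37.699112² + 33²) = √(1421.2230 + 1089) = √2510.2230 = 50.102126
L = 4 × 50.102126 = 200.408504
V = π·1.25² × L = 4.908739 × 200.408504 = 983.752944

L=200.409 V=983.753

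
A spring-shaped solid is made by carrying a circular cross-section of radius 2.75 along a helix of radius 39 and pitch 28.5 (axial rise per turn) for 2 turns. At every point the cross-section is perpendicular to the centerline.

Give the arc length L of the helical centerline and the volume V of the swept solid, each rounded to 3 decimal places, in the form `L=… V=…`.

2πR = 2π·39 = 245.044227
per-turn = √(245.044227² + 28.5²) = √(60046.6732 + 812.25) = √60858.9232 = 246.696014
L = 2 × 246.696014 = 493.392027
V = π·2.75² × L = 23.758294 × 493.392027 = 11722.153063

L=493.392 V=11722.153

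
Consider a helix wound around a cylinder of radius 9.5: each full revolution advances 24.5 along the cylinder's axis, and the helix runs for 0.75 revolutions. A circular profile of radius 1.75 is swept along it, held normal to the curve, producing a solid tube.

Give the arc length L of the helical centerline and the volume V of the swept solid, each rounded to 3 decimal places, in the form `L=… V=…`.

L=48.392 V=465.586

2πR = 2π·9.5 = 59.690260
per-turn = √(59.690260² + 24.5²) = √(3562.9272 + 600.25) = √4163.1772 = 64.522687
L = 0.75 × 64.522687 = 48.392016
V = π·1.75² × L = 9.621128 × 48.392016 = 465.585752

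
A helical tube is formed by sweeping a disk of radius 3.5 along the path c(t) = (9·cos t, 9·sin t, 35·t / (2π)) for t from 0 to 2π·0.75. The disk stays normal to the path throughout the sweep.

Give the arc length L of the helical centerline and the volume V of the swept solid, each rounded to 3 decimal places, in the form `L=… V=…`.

L=49.878 V=1919.524

2πR = 2π·9 = 56.548668
per-turn = √(56.548668² + 35²) = √(3197.7518 + 1225) = √4422.7518 = 66.503773
L = 0.75 × 66.503773 = 49.877830
V = π·3.5² × L = 38.484510 × 49.877830 = 1919.523839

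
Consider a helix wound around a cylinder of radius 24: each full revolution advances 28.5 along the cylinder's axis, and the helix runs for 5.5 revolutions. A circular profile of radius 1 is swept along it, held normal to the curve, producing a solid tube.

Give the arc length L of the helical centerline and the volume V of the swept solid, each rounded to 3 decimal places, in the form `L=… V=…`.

2πR = 2π·24 = 150.796447
per-turn = √(150.796447² + 28.5²) = √(22739.5685 + 812.25) = √23551.8185 = 153.466018
L = 5.5 × 153.466018 = 844.063096
V = π·1² × L = 3.141593 × 844.063096 = 2651.702423

L=844.063 V=2651.702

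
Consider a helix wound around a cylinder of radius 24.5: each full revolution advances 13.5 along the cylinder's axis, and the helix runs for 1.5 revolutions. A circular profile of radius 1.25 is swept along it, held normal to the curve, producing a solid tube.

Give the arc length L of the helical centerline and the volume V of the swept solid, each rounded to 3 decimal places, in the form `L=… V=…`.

2πR = 2π·24.5 = 153.938040
per-turn = √(153.938040² + 13.5²) = √(23696.9202 + 182.25) = √23879.1702 = 154.528865
L = 1.5 × 154.528865 = 231.793298
V = π·1.25² × L = 4.908739 × 231.793298 = 1137.812690

L=231.793 V=1137.813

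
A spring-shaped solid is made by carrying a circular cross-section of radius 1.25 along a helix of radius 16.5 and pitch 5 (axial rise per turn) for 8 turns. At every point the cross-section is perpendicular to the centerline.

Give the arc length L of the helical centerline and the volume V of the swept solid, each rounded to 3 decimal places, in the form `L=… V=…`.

L=830.344 V=4075.944

2πR = 2π·16.5 = 103.672558
per-turn = √(103.672558² + 5²) = √(10747.9992 + 25) = √10772.9992 = 103.793059
L = 8 × 103.793059 = 830.344476
V = π·1.25² × L = 4.908739 × 830.344476 = 4075.943914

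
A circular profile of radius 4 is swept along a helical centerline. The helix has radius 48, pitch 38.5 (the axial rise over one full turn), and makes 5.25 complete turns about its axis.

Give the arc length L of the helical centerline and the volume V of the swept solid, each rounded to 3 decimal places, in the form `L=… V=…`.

L=1596.212 V=80234.354

2πR = 2π·48 = 301.592895
per-turn = √(301.592895² + 38.5²) = √(90958.2742 + 1482.25) = √92440.5242 = 304.040333
L = 5.25 × 304.040333 = 1596.211749
V = π·4² × L = 50.265482 × 1596.211749 = 80234.353660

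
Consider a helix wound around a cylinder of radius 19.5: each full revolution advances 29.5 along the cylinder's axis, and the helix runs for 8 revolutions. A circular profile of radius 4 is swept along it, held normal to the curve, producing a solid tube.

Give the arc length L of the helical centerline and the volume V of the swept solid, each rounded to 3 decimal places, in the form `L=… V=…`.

2πR = 2π·19.5 = 122.522113
per-turn = √(122.522113² + 29.5²) = √(15011.6683 + 870.25) = √15881.9183 = 126.023483
L = 8 × 126.023483 = 1008.187865
V = π·4² × L = 50.265482 × 1008.187865 = 50677.049434

L=1008.188 V=50677.049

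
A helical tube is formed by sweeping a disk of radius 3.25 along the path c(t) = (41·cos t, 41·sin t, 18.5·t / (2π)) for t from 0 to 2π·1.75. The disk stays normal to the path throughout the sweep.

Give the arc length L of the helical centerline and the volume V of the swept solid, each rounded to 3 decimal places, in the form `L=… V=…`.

L=451.980 V=14998.070

2πR = 2π·41 = 257.610598
per-turn = √(257.610598² + 18.5²) = √(66363.2200 + 342.25) = √66705.4700 = 258.274021
L = 1.75 × 258.274021 = 451.979537
V = π·3.25² × L = 33.183072 × 451.979537 = 14998.069701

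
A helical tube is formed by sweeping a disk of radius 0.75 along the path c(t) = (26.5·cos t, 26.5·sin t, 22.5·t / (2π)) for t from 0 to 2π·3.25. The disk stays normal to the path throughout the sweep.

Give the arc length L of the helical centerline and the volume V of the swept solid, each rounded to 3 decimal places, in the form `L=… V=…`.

L=546.058 V=964.964

2πR = 2π·26.5 = 166.504411
per-turn = √(166.504411² + 22.5²) = √(27723.7188 + 506.25) = √28229.9688 = 168.017763
L = 3.25 × 168.017763 = 546.057731
V = π·0.75² × L = 1.767146 × 546.057731 = 964.963662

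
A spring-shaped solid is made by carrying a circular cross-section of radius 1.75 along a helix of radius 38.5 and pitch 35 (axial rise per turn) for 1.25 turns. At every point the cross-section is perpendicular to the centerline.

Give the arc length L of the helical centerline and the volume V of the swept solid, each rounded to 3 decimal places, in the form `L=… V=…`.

L=305.527 V=2939.513

2πR = 2π·38.5 = 241.902634
per-turn = √(241.902634² + 35²) = √(58516.8845 + 1225) = √59741.8845 = 244.421530
L = 1.25 × 244.421530 = 305.526913
V = π·1.75² × L = 9.621128 × 305.526913 = 2939.513384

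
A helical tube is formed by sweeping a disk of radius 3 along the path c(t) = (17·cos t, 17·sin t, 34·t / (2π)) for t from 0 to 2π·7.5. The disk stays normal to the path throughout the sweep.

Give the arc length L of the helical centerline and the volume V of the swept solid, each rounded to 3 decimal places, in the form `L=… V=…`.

L=840.712 V=23770.561

2πR = 2π·17 = 106.814150
per-turn = √(106.814150² + 34²) = √(11409.2627 + 1156) = √12565.2627 = 112.094883
L = 7.5 × 112.094883 = 840.711619
V = π·3² × L = 28.274334 × 840.711619 = 23770.561012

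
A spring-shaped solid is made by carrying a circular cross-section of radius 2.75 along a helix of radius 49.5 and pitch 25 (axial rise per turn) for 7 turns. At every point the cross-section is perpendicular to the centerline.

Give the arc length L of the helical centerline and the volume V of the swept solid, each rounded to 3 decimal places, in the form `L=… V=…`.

2πR = 2π·49.5 = 311.017673
per-turn = √(311.017673² + 25²) = √(96731.9927 + 625) = √97356.9927 = 312.020821
L = 7 × 312.020821 = 2184.145747
V = π·2.75² × L = 23.758294 × 2184.145747 = 51891.577763

L=2184.146 V=51891.578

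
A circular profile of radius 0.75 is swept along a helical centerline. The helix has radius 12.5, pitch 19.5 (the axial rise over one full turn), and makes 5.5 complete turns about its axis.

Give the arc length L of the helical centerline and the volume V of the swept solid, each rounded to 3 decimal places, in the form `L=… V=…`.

L=445.084 V=786.528

2πR = 2π·12.5 = 78.539816
per-turn = √(78.539816² + 19.5²) = √(6168.5028 + 380.25) = √6548.7528 = 80.924364
L = 5.5 × 80.924364 = 445.084004
V = π·0.75² × L = 1.767146 × 445.084004 = 786.528359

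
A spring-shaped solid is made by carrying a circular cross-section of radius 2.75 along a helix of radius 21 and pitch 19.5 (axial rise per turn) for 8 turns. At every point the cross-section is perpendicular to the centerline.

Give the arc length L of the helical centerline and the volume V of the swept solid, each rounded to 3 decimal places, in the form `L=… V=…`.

L=1067.040 V=25351.056

2πR = 2π·21 = 131.946891
per-turn = √(131.946891² + 19.5²) = √(17409.9822 + 380.25) = √17790.2322 = 133.380029
L = 8 × 133.380029 = 1067.040233
V = π·2.75² × L = 23.758294 × 1067.040233 = 25351.056034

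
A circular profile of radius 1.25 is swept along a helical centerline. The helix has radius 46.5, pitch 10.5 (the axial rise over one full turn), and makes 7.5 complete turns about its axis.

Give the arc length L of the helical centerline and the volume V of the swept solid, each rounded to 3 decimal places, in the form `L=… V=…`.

2πR = 2π·46.5 = 292.168117
per-turn = √(292.168117² + 10.5²) = √(85362.2085 + 110.25) = √85472.4585 = 292.356732
L = 7.5 × 292.356732 = 2192.675486
V = π·1.25² × L = 4.908739 × 2192.675486 = 10763.270625

L=2192.675 V=10763.271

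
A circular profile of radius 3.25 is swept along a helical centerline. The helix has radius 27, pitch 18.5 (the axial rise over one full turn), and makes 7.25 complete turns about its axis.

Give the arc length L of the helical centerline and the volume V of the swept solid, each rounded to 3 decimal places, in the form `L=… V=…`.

L=1237.225 V=41054.931

2πR = 2π·27 = 169.646003
per-turn = √(169.646003² + 18.5²) = √(28779.7664 + 342.25) = √29122.0164 = 170.651740
L = 7.25 × 170.651740 = 1237.225116
V = π·3.25² × L = 33.183072 × 1237.225116 = 41054.930619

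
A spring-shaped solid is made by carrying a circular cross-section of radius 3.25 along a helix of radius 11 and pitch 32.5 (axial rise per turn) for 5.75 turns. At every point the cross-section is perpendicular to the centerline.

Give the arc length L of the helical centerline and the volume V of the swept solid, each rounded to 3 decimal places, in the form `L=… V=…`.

2πR = 2π·11 = 69.115038
per-turn = √(69.115038² + 32.5²) = √(4776.8885 + 1056.25) = √5833.1385 = 76.374986
L = 5.75 × 76.374986 = 439.156171
V = π·3.25² × L = 33.183072 × 439.156171 = 14572.551023

L=439.156 V=14572.551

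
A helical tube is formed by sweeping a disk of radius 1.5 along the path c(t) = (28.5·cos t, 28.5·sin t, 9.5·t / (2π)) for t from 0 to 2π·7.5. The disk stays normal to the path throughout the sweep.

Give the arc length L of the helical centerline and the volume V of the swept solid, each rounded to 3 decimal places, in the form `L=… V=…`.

2πR = 2π·28.5 = 179.070781
per-turn = √(179.070781² + 9.5²) = √(32066.3447 + 90.25) = √32156.5947 = 179.322600
L = 7.5 × 179.322600 = 1344.919496
V = π·1.5² × L = 7.068583 × 1344.919496 = 9506.675722

L=1344.919 V=9506.676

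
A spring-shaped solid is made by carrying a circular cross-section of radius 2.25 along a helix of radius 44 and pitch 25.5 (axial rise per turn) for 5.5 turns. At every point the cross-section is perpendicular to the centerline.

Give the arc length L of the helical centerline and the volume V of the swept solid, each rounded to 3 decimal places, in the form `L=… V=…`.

2πR = 2π·44 = 276.460154
per-turn = √(276.460154² + 25.5²) = √(76430.2165 + 650.25) = √77080.4665 = 277.633691
L = 5.5 × 277.633691 = 1526.985302
V = π·2.25² × L = 15.904313 × 1526.985302 = 24285.651890

L=1526.985 V=24285.652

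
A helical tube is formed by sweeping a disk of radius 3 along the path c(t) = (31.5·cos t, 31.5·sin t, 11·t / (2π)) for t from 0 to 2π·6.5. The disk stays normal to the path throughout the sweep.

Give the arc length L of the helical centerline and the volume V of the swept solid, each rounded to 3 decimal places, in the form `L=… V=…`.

L=1288.468 V=36430.562

2πR = 2π·31.5 = 197.920337
per-turn = √(197.920337² + 11²) = √(39172.4599 + 121) = √39293.4599 = 198.225780
L = 6.5 × 198.225780 = 1288.467570
V = π·3² × L = 28.274334 × 1288.467570 = 36430.562276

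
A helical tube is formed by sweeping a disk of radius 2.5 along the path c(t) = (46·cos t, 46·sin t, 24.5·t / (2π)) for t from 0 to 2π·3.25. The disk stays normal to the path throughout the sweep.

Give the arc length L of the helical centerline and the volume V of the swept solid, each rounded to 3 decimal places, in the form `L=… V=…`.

L=942.705 V=18509.969

2πR = 2π·46 = 289.026524
per-turn = √(289.026524² + 24.5²) = √(83536.3317 + 600.25) = √84136.5817 = 290.063065
L = 3.25 × 290.063065 = 942.704961
V = π·2.5² × L = 19.634954 × 942.704961 = 18509.968627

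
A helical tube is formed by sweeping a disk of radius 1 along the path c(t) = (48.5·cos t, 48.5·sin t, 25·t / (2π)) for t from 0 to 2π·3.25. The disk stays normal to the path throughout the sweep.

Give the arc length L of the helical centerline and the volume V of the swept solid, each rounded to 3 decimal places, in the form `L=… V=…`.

L=993.714 V=3121.846

2πR = 2π·48.5 = 304.734487
per-turn = √(304.734487² + 25²) = √(92863.1078 + 625) = √93488.1078 = 305.758251
L = 3.25 × 305.758251 = 993.714314
V = π·1² × L = 3.141593 × 993.714314 = 3121.845590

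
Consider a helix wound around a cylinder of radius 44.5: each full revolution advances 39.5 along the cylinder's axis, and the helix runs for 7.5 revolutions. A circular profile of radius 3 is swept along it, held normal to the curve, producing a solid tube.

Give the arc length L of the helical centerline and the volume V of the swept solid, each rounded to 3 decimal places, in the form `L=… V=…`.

2πR = 2π·44.5 = 279.601746
per-turn = √(279.601746² + 39.5²) = √(78177.1365 + 1560.25) = √79737.3865 = 282.378091
L = 7.5 × 282.378091 = 2117.835685
V = π·3² × L = 28.274334 × 2117.835685 = 59880.393264

L=2117.836 V=59880.393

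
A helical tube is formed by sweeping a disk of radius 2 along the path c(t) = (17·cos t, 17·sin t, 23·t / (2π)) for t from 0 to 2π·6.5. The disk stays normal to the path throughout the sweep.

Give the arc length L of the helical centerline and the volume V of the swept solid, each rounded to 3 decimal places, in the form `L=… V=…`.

L=710.205 V=8924.703

2πR = 2π·17 = 106.814150
per-turn = √(106.814150² + 23²) = √(11409.2627 + 529) = √11938.2627 = 109.262357
L = 6.5 × 109.262357 = 710.205321
V = π·2² × L = 12.566371 × 710.205321 = 8924.703281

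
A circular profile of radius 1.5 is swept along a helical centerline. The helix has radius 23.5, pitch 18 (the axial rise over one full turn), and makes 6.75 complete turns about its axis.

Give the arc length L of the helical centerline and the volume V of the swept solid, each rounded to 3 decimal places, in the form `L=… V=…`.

2πR = 2π·23.5 = 147.654855
per-turn = √(147.654855² + 18²) = √(21801.9561 + 324) = √22125.9561 = 148.747962
L = 6.75 × 148.747962 = 1004.048742
V = π·1.5² × L = 7.068583 × 1004.048742 = 7097.202340

L=1004.049 V=7097.202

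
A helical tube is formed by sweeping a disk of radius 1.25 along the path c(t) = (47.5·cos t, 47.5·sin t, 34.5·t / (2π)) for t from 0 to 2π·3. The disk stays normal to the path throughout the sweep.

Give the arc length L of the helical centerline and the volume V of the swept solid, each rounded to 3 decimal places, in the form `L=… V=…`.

2πR = 2π·47.5 = 298.451302
per-turn = √(298.451302² + 34.5²) = √(89073.1797 + 1190.25) = √90263.4297 = 300.438729
L = 3 × 300.438729 = 901.316186
V = π·1.25² × L = 4.908739 × 901.316186 = 4424.325483

L=901.316 V=4424.325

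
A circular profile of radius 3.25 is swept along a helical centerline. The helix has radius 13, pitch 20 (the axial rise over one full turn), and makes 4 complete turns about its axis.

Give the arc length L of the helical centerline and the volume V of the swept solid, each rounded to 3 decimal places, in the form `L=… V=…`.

2πR = 2π·13 = 81.681409
per-turn = √(81.681409² + 20²) = √(6671.8526 + 400) = √7071.8526 = 84.094308
L = 4 × 84.094308 = 336.377231
V = π·3.25² × L = 33.183072 × 336.377231 = 11162.029995

L=336.377 V=11162.030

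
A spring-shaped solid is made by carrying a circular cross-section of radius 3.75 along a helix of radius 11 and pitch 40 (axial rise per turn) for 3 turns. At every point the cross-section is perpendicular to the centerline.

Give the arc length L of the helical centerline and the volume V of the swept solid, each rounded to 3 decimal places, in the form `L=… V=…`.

L=239.566 V=10583.714

2πR = 2π·11 = 69.115038
per-turn = √(69.115038² + 40²) = √(4776.8885 + 1600) = √6376.8885 = 79.855423
L = 3 × 79.855423 = 239.566268
V = π·3.75² × L = 44.178647 × 239.566268 = 10583.713514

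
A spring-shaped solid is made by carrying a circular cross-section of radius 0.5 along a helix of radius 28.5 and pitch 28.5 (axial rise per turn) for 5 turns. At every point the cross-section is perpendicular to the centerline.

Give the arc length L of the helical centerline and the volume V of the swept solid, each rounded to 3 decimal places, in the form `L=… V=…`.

L=906.623 V=712.060

2πR = 2π·28.5 = 179.070781
per-turn = √(179.070781² + 28.5²) = √(32066.3447 + 812.25) = √32878.5947 = 181.324556
L = 5 × 181.324556 = 906.622781
V = π·0.5² × L = 0.785398 × 906.622781 = 712.059867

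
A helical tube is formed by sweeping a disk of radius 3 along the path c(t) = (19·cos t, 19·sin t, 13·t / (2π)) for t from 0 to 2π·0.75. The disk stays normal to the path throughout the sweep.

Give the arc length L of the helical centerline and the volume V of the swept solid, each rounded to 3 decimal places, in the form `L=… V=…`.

L=90.065 V=2546.519

2πR = 2π·19 = 119.380521
per-turn = √(119.380521² + 13²) = √(14251.7088 + 169) = √14420.7088 = 120.086255
L = 0.75 × 120.086255 = 90.064692
V = π·3² × L = 28.274334 × 90.064692 = 2546.519162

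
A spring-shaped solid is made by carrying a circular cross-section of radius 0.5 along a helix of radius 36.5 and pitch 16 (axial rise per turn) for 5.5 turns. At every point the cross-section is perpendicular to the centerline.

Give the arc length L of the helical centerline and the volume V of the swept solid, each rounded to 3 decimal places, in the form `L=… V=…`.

2πR = 2π·36.5 = 229.336264
per-turn = √(229.336264² + 16²) = √(52595.1219 + 256) = √52851.1219 = 229.893719
L = 5.5 × 229.893719 = 1264.415452
V = π·0.5² × L = 0.785398 × 1264.415452 = 993.069574

L=1264.415 V=993.070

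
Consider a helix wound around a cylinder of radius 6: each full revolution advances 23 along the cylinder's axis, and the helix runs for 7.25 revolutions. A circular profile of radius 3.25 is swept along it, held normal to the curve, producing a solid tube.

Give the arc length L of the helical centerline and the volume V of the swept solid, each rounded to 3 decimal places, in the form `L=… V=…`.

L=320.170 V=10624.212

2πR = 2π·6 = 37.699112
per-turn = √(37.699112² + 23²) = √(1421.2230 + 529) = √1950.2230 = 44.161330
L = 7.25 × 44.161330 = 320.169640
V = π·3.25² × L = 33.183072 × 320.169640 = 10624.212337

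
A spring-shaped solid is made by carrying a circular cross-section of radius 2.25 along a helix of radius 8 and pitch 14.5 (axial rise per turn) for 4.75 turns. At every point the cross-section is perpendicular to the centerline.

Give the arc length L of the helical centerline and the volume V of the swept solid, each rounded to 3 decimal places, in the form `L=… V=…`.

L=248.497 V=3952.169

2πR = 2π·8 = 50.265482
per-turn = √(50.265482² + 14.5²) = √(2526.6187 + 210.25) = √2736.8687 = 52.315091
L = 4.75 × 52.315091 = 248.496681
V = π·2.25² × L = 15.904313 × 248.496681 = 3952.168952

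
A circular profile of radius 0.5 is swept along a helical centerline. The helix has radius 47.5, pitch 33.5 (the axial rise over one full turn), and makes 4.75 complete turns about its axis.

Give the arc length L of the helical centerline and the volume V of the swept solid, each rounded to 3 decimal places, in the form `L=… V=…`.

2πR = 2π·47.5 = 298.451302
per-turn = √(298.451302² + 33.5²) = √(89073.1797 + 1122.25) = √90195.4297 = 300.325540
L = 4.75 × 300.325540 = 1426.546313
V = π·0.5² × L = 0.785398 × 1426.546313 = 1120.406854

L=1426.546 V=1120.407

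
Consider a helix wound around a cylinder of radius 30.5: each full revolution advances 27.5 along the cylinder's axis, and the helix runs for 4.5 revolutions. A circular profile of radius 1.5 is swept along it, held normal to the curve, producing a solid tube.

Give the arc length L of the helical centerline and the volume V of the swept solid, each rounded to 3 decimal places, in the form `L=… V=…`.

2πR = 2π·30.5 = 191.637152
per-turn = √(191.637152² + 27.5²) = √(36724.7980 + 756.25) = √37481.0480 = 193.600227
L = 4.5 × 193.600227 = 871.201022
V = π·1.5² × L = 7.068583 × 871.201022 = 6158.157147

L=871.201 V=6158.157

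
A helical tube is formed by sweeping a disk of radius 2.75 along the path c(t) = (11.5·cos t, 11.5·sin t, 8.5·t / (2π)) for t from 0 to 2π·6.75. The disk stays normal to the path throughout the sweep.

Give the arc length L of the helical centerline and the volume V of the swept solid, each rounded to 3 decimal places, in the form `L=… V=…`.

L=491.095 V=11667.588

2πR = 2π·11.5 = 72.256631
per-turn = √(72.256631² + 8.5²) = √(5221.0207 + 72.25) = √5293.2707 = 72.754867
L = 6.75 × 72.754867 = 491.095355
V = π·2.75² × L = 23.758294 × 491.095355 = 11667.588040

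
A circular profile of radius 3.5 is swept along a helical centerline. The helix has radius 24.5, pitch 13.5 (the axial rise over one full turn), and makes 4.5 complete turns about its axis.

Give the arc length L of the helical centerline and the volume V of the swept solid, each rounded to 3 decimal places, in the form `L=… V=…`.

2πR = 2π·24.5 = 153.938040
per-turn = √(153.938040² + 13.5²) = √(23696.9202 + 182.25) = √23879.1702 = 154.528865
L = 4.5 × 154.528865 = 695.379893
V = π·3.5² × L = 38.484510 × 695.379893 = 26761.354459

L=695.380 V=26761.354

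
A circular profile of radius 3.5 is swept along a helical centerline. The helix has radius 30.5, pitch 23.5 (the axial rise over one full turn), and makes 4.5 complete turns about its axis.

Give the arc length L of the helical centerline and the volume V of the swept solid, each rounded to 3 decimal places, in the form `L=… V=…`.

L=868.827 V=33436.378

2πR = 2π·30.5 = 191.637152
per-turn = √(191.637152² + 23.5²) = √(36724.7980 + 552.25) = √37277.0480 = 193.072649
L = 4.5 × 193.072649 = 868.826923
V = π·3.5² × L = 38.484510 × 868.826923 = 33436.378399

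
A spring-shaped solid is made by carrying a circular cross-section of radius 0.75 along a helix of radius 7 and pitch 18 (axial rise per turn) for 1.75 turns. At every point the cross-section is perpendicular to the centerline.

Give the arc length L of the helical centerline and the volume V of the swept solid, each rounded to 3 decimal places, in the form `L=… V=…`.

2πR = 2π·7 = 43.982297
per-turn = √(43.982297² + 18²) = √(1934.4425 + 324) = √2258.4425 = 47.523073
L = 1.75 × 47.523073 = 83.165378
V = π·0.75² × L = 1.767146 × 83.165378 = 146.965353

L=83.165 V=146.965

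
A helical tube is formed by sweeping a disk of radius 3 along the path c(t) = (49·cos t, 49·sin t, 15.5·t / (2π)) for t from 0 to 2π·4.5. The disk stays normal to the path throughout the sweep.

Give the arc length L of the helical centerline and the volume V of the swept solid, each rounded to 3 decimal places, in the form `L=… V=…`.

L=1387.197 V=39222.072

2πR = 2π·49 = 307.876080
per-turn = √(307.876080² + 15.5²) = √(94787.6807 + 240.25) = √95027.9307 = 308.266006
L = 4.5 × 308.266006 = 1387.197029
V = π·3² × L = 28.274334 × 1387.197029 = 39222.071946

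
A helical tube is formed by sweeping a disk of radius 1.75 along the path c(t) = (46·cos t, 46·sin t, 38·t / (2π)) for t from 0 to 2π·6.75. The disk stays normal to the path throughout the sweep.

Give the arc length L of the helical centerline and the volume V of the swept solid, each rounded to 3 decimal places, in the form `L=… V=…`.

L=1967.719 V=18931.671

2πR = 2π·46 = 289.026524
per-turn = √(289.026524² + 38²) = √(83536.3317 + 1444) = √84980.3317 = 291.513862
L = 6.75 × 291.513862 = 1967.718567
V = π·1.75² × L = 9.621128 × 1967.718567 = 18931.671225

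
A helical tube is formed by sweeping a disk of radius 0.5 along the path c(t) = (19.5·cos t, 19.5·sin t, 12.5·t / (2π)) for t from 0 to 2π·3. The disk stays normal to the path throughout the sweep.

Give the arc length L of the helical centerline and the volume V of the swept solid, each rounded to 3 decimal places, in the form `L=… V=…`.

2πR = 2π·19.5 = 122.522113
per-turn = √(122.522113² + 12.5²) = √(15011.6683 + 156.25) = √15167.9183 = 123.158103
L = 3 × 123.158103 = 369.474309
V = π·0.5² × L = 0.785398 × 369.474309 = 290.184443

L=369.474 V=290.184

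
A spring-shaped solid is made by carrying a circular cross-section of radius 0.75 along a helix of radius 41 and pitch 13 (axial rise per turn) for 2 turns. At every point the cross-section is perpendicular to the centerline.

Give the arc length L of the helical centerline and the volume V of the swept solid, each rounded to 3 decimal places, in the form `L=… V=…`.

L=515.877 V=911.630

2πR = 2π·41 = 257.610598
per-turn = √(257.610598² + 13²) = √(66363.2200 + 169) = √66532.2200 = 257.938403
L = 2 × 257.938403 = 515.876807
V = π·0.75² × L = 1.767146 × 515.876807 = 911.629568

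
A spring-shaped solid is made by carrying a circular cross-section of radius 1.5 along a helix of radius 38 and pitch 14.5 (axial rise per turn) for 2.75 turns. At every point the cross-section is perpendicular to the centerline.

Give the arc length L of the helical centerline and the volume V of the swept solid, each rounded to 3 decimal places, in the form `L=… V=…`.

L=657.803 V=4649.732

2πR = 2π·38 = 238.761042
per-turn = √(238.761042² + 14.5²) = √(57006.8350 + 210.25) = √57217.0850 = 239.200930
L = 2.75 × 239.200930 = 657.802558
V = π·1.5² × L = 7.068583 × 657.802558 = 4649.732289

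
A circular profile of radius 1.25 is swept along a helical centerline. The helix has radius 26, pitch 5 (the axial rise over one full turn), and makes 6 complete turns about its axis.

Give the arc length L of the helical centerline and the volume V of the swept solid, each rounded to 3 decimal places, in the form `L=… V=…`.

2πR = 2π·26 = 163.362818
per-turn = √(163.362818² + 5²) = √(26687.4103 + 25) = √26712.4103 = 163.439317
L = 6 × 163.439317 = 980.635901
V = π·1.25² × L = 4.908739 × 980.635901 = 4813.685224

L=980.636 V=4813.685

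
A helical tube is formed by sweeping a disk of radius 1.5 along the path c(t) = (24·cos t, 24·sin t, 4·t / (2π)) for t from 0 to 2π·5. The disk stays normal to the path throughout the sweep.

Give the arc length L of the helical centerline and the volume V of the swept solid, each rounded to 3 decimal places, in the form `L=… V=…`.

L=754.247 V=5331.461

2πR = 2π·24 = 150.796447
per-turn = √(150.796447² + 4²) = √(22739.5685 + 16) = √22755.5685 = 150.849490
L = 5 × 150.849490 = 754.247448
V = π·1.5² × L = 7.068583 × 754.247448 = 5331.461047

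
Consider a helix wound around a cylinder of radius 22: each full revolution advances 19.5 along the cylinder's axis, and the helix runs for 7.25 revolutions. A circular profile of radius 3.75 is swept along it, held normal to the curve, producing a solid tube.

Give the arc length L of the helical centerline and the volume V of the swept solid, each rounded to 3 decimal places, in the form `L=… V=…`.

L=1012.091 V=44712.800

2πR = 2π·22 = 138.230077
per-turn = √(138.230077² + 19.5²) = √(19107.5541 + 380.25) = √19487.8041 = 139.598725
L = 7.25 × 139.598725 = 1012.090759
V = π·3.75² × L = 44.178647 × 1012.090759 = 44712.800053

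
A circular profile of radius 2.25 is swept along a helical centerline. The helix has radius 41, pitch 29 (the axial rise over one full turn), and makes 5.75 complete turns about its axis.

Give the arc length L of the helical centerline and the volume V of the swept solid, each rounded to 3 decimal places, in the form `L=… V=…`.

L=1490.617 V=23707.242

2πR = 2π·41 = 257.610598
per-turn = √(257.610598² + 29²) = √(66363.2200 + 841) = √67204.2200 = 259.237767
L = 5.75 × 259.237767 = 1490.617162
V = π·2.25² × L = 15.904313 × 1490.617162 = 23707.241622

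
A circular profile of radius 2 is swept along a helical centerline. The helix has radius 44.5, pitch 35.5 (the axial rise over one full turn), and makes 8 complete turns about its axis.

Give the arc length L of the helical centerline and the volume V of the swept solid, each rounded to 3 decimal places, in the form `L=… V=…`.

L=2254.771 V=28334.289

2πR = 2π·44.5 = 279.601746
per-turn = √(279.601746² + 35.5²) = √(78177.1365 + 1260.25) = √79437.3865 = 281.846388
L = 8 × 281.846388 = 2254.771104
V = π·2² × L = 12.566371 × 2254.771104 = 28334.289349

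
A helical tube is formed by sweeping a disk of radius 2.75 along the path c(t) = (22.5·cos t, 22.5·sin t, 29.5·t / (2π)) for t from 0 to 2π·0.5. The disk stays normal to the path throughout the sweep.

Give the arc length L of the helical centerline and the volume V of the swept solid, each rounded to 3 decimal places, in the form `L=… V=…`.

L=72.208 V=1715.548

2πR = 2π·22.5 = 141.371669
per-turn = √(141.371669² + 29.5²) = √(19985.9489 + 870.25) = √20856.1989 = 144.416754
L = 0.5 × 144.416754 = 72.208377
V = π·2.75² × L = 23.758294 × 72.208377 = 1715.547885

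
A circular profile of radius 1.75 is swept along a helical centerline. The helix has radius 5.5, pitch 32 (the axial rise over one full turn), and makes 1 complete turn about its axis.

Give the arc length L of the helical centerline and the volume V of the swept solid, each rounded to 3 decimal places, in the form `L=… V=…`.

L=47.098 V=453.136

2πR = 2π·5.5 = 34.557519
per-turn = √(34.557519² + 32²) = √(1194.2221 + 1024) = √2218.2221 = 47.098006
L = 1 × 47.098006 = 47.098006
V = π·1.75² × L = 9.621128 × 47.098006 = 453.135917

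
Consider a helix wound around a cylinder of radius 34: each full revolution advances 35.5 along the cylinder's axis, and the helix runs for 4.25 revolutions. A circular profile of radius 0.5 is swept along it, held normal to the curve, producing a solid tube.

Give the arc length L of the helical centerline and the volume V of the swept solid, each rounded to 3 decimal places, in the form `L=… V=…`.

2πR = 2π·34 = 213.628300
per-turn = √(213.628300² + 35.5²) = √(45637.0508 + 1260.25) = √46897.3008 = 216.557846
L = 4.25 × 216.557846 = 920.370846
V = π·0.5² × L = 0.785398 × 920.370846 = 722.857572

L=920.371 V=722.858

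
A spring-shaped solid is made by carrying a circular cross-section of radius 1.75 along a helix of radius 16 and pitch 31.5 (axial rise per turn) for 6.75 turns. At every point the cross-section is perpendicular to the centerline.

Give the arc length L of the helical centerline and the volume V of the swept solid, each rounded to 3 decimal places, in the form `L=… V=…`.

L=711.116 V=6841.736

2πR = 2π·16 = 100.530965
per-turn = √(100.530965² + 31.5²) = √(10106.4749 + 992.25) = √11098.7249 = 105.350486
L = 6.75 × 105.350486 = 711.115781
V = π·1.75² × L = 9.621128 × 711.115781 = 6841.735595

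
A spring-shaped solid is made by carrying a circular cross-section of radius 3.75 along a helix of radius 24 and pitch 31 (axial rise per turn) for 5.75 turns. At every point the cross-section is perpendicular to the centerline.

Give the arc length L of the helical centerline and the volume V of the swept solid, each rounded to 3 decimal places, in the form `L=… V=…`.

2πR = 2π·24 = 150.796447
per-turn = √(150.796447² + 31²) = √(22739.5685 + 961) = √23700.5685 = 153.949890
L = 5.75 × 153.949890 = 885.211866
V = π·3.75² × L = 44.178647 × 885.211866 = 39107.462266

L=885.212 V=39107.462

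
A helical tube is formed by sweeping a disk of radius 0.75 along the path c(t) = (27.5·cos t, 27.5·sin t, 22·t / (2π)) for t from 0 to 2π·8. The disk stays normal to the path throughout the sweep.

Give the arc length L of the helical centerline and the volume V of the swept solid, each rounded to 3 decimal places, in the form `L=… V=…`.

2πR = 2π·27.5 = 172.787596
per-turn = √(172.787596² + 22²) = √(29855.5533 + 484) = √30339.5533 = 174.182529
L = 8 × 174.182529 = 1393.460230
V = π·0.75² × L = 1.767146 × 1393.460230 = 2462.447487

L=1393.460 V=2462.447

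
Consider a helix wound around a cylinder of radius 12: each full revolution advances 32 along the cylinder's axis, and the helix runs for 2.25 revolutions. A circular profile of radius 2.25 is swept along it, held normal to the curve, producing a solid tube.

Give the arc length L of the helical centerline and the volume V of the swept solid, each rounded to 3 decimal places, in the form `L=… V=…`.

L=184.293 V=2931.047

2πR = 2π·12 = 75.398224
per-turn = √(75.398224² + 32²) = √(5684.8921 + 1024) = √6708.8921 = 81.907827
L = 2.25 × 81.907827 = 184.292611
V = π·2.25² × L = 15.904313 × 184.292611 = 2931.047332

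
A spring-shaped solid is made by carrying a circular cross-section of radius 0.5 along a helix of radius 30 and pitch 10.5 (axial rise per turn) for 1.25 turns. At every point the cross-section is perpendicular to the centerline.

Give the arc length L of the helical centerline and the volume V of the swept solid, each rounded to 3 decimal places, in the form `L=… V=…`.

2πR = 2π·30 = 188.495559
per-turn = √(188.495559² + 10.5²) = √(35530.5758 + 110.25) = √35640.8258 = 188.787780
L = 1.25 × 188.787780 = 235.984725
V = π·0.5² × L = 0.785398 × 235.984725 = 185.341970

L=235.985 V=185.342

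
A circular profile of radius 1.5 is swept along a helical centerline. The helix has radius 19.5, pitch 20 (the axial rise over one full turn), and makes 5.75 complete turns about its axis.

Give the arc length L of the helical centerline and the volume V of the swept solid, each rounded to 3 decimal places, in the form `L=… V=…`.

L=713.827 V=5045.742

2πR = 2π·19.5 = 122.522113
per-turn = √(122.522113² + 20²) = √(15011.6683 + 400) = √15411.6683 = 124.143740
L = 5.75 × 124.143740 = 713.826508
V = π·1.5² × L = 7.068583 × 713.826508 = 5045.742253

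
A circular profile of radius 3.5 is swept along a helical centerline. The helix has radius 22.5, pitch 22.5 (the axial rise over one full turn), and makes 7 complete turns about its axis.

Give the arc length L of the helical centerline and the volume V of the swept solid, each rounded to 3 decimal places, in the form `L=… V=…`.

L=1002.057 V=38563.663

2πR = 2π·22.5 = 141.371669
per-turn = √(141.371669² + 22.5²) = √(19985.9489 + 506.25) = √20492.1989 = 143.150965
L = 7 × 143.150965 = 1002.056758
V = π·3.5² × L = 38.484510 × 1002.056758 = 38563.663339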